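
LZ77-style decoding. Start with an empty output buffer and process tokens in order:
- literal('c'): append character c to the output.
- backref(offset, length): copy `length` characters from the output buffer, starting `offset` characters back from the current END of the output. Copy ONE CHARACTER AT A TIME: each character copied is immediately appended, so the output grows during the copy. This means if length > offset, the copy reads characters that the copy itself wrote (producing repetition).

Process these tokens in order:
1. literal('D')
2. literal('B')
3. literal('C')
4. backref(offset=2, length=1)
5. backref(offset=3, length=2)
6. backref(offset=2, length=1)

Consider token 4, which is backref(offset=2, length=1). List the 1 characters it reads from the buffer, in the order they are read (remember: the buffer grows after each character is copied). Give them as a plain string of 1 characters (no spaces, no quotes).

Answer: B

Derivation:
Token 1: literal('D'). Output: "D"
Token 2: literal('B'). Output: "DB"
Token 3: literal('C'). Output: "DBC"
Token 4: backref(off=2, len=1). Buffer before: "DBC" (len 3)
  byte 1: read out[1]='B', append. Buffer now: "DBCB"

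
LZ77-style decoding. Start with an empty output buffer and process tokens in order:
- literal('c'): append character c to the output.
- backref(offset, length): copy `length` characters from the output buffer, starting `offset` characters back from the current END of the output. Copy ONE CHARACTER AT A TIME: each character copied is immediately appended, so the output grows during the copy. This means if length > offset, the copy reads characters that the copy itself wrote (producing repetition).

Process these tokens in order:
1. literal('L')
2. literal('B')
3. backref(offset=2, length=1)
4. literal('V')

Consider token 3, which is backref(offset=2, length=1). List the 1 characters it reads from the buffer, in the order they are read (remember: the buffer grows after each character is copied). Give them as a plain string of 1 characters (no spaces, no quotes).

Answer: L

Derivation:
Token 1: literal('L'). Output: "L"
Token 2: literal('B'). Output: "LB"
Token 3: backref(off=2, len=1). Buffer before: "LB" (len 2)
  byte 1: read out[0]='L', append. Buffer now: "LBL"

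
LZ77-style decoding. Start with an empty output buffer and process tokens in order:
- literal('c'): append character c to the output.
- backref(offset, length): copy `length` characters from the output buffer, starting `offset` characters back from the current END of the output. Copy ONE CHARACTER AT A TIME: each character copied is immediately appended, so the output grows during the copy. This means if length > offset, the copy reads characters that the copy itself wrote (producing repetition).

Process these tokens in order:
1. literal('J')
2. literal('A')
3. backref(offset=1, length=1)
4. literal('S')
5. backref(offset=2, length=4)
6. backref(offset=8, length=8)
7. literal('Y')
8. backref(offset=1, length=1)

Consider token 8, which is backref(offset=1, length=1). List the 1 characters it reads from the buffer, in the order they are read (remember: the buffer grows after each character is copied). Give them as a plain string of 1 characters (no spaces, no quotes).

Token 1: literal('J'). Output: "J"
Token 2: literal('A'). Output: "JA"
Token 3: backref(off=1, len=1). Copied 'A' from pos 1. Output: "JAA"
Token 4: literal('S'). Output: "JAAS"
Token 5: backref(off=2, len=4) (overlapping!). Copied 'ASAS' from pos 2. Output: "JAASASAS"
Token 6: backref(off=8, len=8). Copied 'JAASASAS' from pos 0. Output: "JAASASASJAASASAS"
Token 7: literal('Y'). Output: "JAASASASJAASASASY"
Token 8: backref(off=1, len=1). Buffer before: "JAASASASJAASASASY" (len 17)
  byte 1: read out[16]='Y', append. Buffer now: "JAASASASJAASASASYY"

Answer: Y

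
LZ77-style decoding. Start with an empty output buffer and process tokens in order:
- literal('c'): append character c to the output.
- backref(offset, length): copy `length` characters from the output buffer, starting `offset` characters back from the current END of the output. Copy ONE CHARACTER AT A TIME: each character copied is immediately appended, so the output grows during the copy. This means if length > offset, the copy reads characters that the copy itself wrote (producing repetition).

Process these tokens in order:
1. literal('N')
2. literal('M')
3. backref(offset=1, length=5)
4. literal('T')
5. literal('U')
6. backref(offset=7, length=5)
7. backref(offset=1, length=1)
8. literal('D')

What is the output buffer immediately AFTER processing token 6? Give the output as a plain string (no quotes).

Answer: NMMMMMMTUMMMMM

Derivation:
Token 1: literal('N'). Output: "N"
Token 2: literal('M'). Output: "NM"
Token 3: backref(off=1, len=5) (overlapping!). Copied 'MMMMM' from pos 1. Output: "NMMMMMM"
Token 4: literal('T'). Output: "NMMMMMMT"
Token 5: literal('U'). Output: "NMMMMMMTU"
Token 6: backref(off=7, len=5). Copied 'MMMMM' from pos 2. Output: "NMMMMMMTUMMMMM"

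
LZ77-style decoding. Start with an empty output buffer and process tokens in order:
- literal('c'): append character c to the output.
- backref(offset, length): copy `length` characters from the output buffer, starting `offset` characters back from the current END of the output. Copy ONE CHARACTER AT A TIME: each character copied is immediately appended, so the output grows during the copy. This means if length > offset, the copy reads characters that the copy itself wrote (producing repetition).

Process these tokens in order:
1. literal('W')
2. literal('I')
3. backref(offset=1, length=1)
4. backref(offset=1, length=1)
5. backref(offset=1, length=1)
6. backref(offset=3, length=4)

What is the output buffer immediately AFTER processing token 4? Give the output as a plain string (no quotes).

Answer: WIII

Derivation:
Token 1: literal('W'). Output: "W"
Token 2: literal('I'). Output: "WI"
Token 3: backref(off=1, len=1). Copied 'I' from pos 1. Output: "WII"
Token 4: backref(off=1, len=1). Copied 'I' from pos 2. Output: "WIII"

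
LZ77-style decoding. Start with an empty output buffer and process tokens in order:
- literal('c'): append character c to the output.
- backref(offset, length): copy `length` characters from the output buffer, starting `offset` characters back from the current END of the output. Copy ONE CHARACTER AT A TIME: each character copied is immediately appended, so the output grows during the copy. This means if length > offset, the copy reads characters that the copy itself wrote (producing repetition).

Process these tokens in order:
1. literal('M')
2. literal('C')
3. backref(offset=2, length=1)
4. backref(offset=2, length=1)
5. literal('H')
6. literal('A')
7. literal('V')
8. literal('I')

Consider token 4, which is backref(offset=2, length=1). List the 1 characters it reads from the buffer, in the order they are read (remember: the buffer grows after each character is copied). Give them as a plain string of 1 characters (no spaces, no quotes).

Answer: C

Derivation:
Token 1: literal('M'). Output: "M"
Token 2: literal('C'). Output: "MC"
Token 3: backref(off=2, len=1). Copied 'M' from pos 0. Output: "MCM"
Token 4: backref(off=2, len=1). Buffer before: "MCM" (len 3)
  byte 1: read out[1]='C', append. Buffer now: "MCMC"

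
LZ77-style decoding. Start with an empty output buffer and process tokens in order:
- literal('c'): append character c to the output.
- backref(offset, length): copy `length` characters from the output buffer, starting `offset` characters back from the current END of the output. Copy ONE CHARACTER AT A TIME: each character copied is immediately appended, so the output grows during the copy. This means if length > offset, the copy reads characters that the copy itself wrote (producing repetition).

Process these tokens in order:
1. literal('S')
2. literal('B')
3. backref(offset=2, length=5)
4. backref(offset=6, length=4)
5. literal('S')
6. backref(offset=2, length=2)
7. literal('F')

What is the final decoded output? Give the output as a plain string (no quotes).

Answer: SBSBSBSBSBSSSSF

Derivation:
Token 1: literal('S'). Output: "S"
Token 2: literal('B'). Output: "SB"
Token 3: backref(off=2, len=5) (overlapping!). Copied 'SBSBS' from pos 0. Output: "SBSBSBS"
Token 4: backref(off=6, len=4). Copied 'BSBS' from pos 1. Output: "SBSBSBSBSBS"
Token 5: literal('S'). Output: "SBSBSBSBSBSS"
Token 6: backref(off=2, len=2). Copied 'SS' from pos 10. Output: "SBSBSBSBSBSSSS"
Token 7: literal('F'). Output: "SBSBSBSBSBSSSSF"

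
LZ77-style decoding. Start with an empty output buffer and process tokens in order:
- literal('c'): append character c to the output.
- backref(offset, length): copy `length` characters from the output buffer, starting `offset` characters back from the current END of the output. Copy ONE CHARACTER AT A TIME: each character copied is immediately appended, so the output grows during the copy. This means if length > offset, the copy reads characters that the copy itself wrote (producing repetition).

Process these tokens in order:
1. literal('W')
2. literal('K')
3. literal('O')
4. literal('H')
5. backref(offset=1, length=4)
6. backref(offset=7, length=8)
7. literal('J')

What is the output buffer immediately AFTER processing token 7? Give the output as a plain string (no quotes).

Answer: WKOHHHHHKOHHHHHKJ

Derivation:
Token 1: literal('W'). Output: "W"
Token 2: literal('K'). Output: "WK"
Token 3: literal('O'). Output: "WKO"
Token 4: literal('H'). Output: "WKOH"
Token 5: backref(off=1, len=4) (overlapping!). Copied 'HHHH' from pos 3. Output: "WKOHHHHH"
Token 6: backref(off=7, len=8) (overlapping!). Copied 'KOHHHHHK' from pos 1. Output: "WKOHHHHHKOHHHHHK"
Token 7: literal('J'). Output: "WKOHHHHHKOHHHHHKJ"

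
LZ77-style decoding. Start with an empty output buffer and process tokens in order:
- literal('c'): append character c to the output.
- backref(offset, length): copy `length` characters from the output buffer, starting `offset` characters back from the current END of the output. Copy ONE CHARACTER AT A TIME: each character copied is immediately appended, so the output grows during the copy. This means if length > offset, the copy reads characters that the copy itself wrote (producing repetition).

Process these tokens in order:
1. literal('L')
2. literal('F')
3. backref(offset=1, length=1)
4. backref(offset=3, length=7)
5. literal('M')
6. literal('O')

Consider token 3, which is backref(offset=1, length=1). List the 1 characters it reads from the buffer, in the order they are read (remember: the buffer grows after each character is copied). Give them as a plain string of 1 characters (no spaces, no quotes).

Token 1: literal('L'). Output: "L"
Token 2: literal('F'). Output: "LF"
Token 3: backref(off=1, len=1). Buffer before: "LF" (len 2)
  byte 1: read out[1]='F', append. Buffer now: "LFF"

Answer: F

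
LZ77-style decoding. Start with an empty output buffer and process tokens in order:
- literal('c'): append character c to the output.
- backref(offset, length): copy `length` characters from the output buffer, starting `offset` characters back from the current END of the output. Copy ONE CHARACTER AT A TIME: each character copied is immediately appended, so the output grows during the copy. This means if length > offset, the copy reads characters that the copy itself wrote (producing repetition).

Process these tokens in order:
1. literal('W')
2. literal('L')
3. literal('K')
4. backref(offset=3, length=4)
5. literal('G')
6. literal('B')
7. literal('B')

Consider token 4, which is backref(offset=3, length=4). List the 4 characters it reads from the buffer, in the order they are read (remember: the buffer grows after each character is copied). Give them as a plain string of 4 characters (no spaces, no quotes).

Token 1: literal('W'). Output: "W"
Token 2: literal('L'). Output: "WL"
Token 3: literal('K'). Output: "WLK"
Token 4: backref(off=3, len=4). Buffer before: "WLK" (len 3)
  byte 1: read out[0]='W', append. Buffer now: "WLKW"
  byte 2: read out[1]='L', append. Buffer now: "WLKWL"
  byte 3: read out[2]='K', append. Buffer now: "WLKWLK"
  byte 4: read out[3]='W', append. Buffer now: "WLKWLKW"

Answer: WLKW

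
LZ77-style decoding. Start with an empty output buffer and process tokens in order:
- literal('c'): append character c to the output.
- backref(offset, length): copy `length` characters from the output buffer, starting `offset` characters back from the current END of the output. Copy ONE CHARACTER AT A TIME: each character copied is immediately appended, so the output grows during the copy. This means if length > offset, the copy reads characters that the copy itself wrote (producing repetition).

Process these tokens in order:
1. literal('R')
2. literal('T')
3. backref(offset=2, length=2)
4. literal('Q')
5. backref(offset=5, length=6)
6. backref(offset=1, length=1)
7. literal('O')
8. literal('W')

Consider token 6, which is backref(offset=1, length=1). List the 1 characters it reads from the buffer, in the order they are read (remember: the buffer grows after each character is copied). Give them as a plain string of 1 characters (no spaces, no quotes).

Answer: R

Derivation:
Token 1: literal('R'). Output: "R"
Token 2: literal('T'). Output: "RT"
Token 3: backref(off=2, len=2). Copied 'RT' from pos 0. Output: "RTRT"
Token 4: literal('Q'). Output: "RTRTQ"
Token 5: backref(off=5, len=6) (overlapping!). Copied 'RTRTQR' from pos 0. Output: "RTRTQRTRTQR"
Token 6: backref(off=1, len=1). Buffer before: "RTRTQRTRTQR" (len 11)
  byte 1: read out[10]='R', append. Buffer now: "RTRTQRTRTQRR"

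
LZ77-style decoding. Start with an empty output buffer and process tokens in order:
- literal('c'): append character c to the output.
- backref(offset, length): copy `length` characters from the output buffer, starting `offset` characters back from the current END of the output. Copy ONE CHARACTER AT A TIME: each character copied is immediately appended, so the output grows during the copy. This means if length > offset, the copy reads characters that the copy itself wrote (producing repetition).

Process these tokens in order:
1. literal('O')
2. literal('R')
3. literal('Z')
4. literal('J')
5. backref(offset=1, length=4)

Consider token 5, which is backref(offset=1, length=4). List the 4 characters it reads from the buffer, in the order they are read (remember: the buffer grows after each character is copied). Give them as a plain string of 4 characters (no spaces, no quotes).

Answer: JJJJ

Derivation:
Token 1: literal('O'). Output: "O"
Token 2: literal('R'). Output: "OR"
Token 3: literal('Z'). Output: "ORZ"
Token 4: literal('J'). Output: "ORZJ"
Token 5: backref(off=1, len=4). Buffer before: "ORZJ" (len 4)
  byte 1: read out[3]='J', append. Buffer now: "ORZJJ"
  byte 2: read out[4]='J', append. Buffer now: "ORZJJJ"
  byte 3: read out[5]='J', append. Buffer now: "ORZJJJJ"
  byte 4: read out[6]='J', append. Buffer now: "ORZJJJJJ"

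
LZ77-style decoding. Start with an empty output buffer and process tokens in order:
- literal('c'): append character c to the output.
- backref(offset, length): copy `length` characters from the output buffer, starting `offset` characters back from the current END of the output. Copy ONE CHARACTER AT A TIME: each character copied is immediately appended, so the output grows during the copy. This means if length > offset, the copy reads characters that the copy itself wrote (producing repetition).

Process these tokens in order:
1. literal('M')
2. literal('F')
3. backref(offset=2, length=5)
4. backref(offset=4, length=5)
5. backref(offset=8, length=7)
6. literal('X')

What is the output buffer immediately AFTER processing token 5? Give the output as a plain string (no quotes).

Answer: MFMFMFMFMFMFMFMFMFM

Derivation:
Token 1: literal('M'). Output: "M"
Token 2: literal('F'). Output: "MF"
Token 3: backref(off=2, len=5) (overlapping!). Copied 'MFMFM' from pos 0. Output: "MFMFMFM"
Token 4: backref(off=4, len=5) (overlapping!). Copied 'FMFMF' from pos 3. Output: "MFMFMFMFMFMF"
Token 5: backref(off=8, len=7). Copied 'MFMFMFM' from pos 4. Output: "MFMFMFMFMFMFMFMFMFM"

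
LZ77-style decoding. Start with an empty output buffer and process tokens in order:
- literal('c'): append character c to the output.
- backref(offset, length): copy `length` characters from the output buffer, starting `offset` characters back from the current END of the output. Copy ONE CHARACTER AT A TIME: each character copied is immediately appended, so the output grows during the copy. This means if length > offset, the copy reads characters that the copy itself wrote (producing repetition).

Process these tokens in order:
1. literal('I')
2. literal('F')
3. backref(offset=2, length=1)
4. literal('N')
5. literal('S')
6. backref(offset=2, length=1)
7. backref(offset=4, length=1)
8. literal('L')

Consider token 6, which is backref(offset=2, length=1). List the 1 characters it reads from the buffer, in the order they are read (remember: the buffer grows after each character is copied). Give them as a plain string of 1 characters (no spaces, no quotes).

Token 1: literal('I'). Output: "I"
Token 2: literal('F'). Output: "IF"
Token 3: backref(off=2, len=1). Copied 'I' from pos 0. Output: "IFI"
Token 4: literal('N'). Output: "IFIN"
Token 5: literal('S'). Output: "IFINS"
Token 6: backref(off=2, len=1). Buffer before: "IFINS" (len 5)
  byte 1: read out[3]='N', append. Buffer now: "IFINSN"

Answer: N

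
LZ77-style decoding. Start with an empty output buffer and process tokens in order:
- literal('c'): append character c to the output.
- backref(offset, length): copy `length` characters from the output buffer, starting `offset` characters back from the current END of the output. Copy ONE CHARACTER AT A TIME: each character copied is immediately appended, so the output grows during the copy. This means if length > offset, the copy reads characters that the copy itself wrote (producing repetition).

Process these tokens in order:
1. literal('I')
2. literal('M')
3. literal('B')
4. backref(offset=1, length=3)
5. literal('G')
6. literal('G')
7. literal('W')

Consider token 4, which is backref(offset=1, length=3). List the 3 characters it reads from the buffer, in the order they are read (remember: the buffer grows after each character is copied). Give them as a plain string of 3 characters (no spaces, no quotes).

Answer: BBB

Derivation:
Token 1: literal('I'). Output: "I"
Token 2: literal('M'). Output: "IM"
Token 3: literal('B'). Output: "IMB"
Token 4: backref(off=1, len=3). Buffer before: "IMB" (len 3)
  byte 1: read out[2]='B', append. Buffer now: "IMBB"
  byte 2: read out[3]='B', append. Buffer now: "IMBBB"
  byte 3: read out[4]='B', append. Buffer now: "IMBBBB"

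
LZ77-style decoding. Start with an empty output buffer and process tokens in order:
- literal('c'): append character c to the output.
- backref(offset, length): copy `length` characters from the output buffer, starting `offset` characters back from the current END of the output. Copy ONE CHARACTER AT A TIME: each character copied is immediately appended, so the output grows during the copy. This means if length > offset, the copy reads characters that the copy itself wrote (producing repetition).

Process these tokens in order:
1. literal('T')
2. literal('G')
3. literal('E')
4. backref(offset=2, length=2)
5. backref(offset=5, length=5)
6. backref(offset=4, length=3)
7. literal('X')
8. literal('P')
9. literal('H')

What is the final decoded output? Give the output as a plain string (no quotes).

Answer: TGEGETGEGEGEGXPH

Derivation:
Token 1: literal('T'). Output: "T"
Token 2: literal('G'). Output: "TG"
Token 3: literal('E'). Output: "TGE"
Token 4: backref(off=2, len=2). Copied 'GE' from pos 1. Output: "TGEGE"
Token 5: backref(off=5, len=5). Copied 'TGEGE' from pos 0. Output: "TGEGETGEGE"
Token 6: backref(off=4, len=3). Copied 'GEG' from pos 6. Output: "TGEGETGEGEGEG"
Token 7: literal('X'). Output: "TGEGETGEGEGEGX"
Token 8: literal('P'). Output: "TGEGETGEGEGEGXP"
Token 9: literal('H'). Output: "TGEGETGEGEGEGXPH"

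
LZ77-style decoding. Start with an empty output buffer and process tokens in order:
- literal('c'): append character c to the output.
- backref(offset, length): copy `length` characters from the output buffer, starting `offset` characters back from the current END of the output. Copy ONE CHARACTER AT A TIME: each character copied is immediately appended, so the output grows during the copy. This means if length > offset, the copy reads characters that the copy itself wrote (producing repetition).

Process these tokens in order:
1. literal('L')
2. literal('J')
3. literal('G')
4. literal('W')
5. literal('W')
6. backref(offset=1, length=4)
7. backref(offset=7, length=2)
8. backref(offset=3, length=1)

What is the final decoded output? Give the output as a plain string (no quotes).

Answer: LJGWWWWWWGWW

Derivation:
Token 1: literal('L'). Output: "L"
Token 2: literal('J'). Output: "LJ"
Token 3: literal('G'). Output: "LJG"
Token 4: literal('W'). Output: "LJGW"
Token 5: literal('W'). Output: "LJGWW"
Token 6: backref(off=1, len=4) (overlapping!). Copied 'WWWW' from pos 4. Output: "LJGWWWWWW"
Token 7: backref(off=7, len=2). Copied 'GW' from pos 2. Output: "LJGWWWWWWGW"
Token 8: backref(off=3, len=1). Copied 'W' from pos 8. Output: "LJGWWWWWWGWW"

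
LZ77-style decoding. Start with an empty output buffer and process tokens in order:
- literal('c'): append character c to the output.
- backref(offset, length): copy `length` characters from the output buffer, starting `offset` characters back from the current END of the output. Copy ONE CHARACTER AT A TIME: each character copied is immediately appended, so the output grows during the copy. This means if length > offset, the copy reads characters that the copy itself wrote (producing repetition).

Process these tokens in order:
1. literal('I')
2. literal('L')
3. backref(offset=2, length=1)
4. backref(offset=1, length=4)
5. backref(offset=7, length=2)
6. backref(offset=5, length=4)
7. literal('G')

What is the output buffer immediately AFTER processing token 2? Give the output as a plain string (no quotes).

Token 1: literal('I'). Output: "I"
Token 2: literal('L'). Output: "IL"

Answer: IL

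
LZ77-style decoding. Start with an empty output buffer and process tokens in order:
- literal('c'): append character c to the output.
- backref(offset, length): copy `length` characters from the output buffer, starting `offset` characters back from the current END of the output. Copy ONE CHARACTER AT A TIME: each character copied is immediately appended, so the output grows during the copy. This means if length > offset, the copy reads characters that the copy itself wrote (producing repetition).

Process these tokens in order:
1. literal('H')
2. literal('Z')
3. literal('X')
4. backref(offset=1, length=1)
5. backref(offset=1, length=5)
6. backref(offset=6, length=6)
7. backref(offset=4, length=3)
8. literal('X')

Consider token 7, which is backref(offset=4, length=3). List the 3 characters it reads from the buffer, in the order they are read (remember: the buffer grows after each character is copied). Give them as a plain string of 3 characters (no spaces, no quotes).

Token 1: literal('H'). Output: "H"
Token 2: literal('Z'). Output: "HZ"
Token 3: literal('X'). Output: "HZX"
Token 4: backref(off=1, len=1). Copied 'X' from pos 2. Output: "HZXX"
Token 5: backref(off=1, len=5) (overlapping!). Copied 'XXXXX' from pos 3. Output: "HZXXXXXXX"
Token 6: backref(off=6, len=6). Copied 'XXXXXX' from pos 3. Output: "HZXXXXXXXXXXXXX"
Token 7: backref(off=4, len=3). Buffer before: "HZXXXXXXXXXXXXX" (len 15)
  byte 1: read out[11]='X', append. Buffer now: "HZXXXXXXXXXXXXXX"
  byte 2: read out[12]='X', append. Buffer now: "HZXXXXXXXXXXXXXXX"
  byte 3: read out[13]='X', append. Buffer now: "HZXXXXXXXXXXXXXXXX"

Answer: XXX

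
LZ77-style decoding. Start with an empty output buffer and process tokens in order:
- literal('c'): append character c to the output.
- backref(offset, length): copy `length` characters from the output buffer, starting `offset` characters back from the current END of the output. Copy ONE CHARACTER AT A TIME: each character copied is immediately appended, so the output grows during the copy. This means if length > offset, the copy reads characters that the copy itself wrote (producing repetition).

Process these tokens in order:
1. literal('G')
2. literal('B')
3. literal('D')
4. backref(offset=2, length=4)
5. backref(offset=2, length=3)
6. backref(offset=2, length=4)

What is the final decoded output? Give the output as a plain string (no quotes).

Answer: GBDBDBDBDBDBDB

Derivation:
Token 1: literal('G'). Output: "G"
Token 2: literal('B'). Output: "GB"
Token 3: literal('D'). Output: "GBD"
Token 4: backref(off=2, len=4) (overlapping!). Copied 'BDBD' from pos 1. Output: "GBDBDBD"
Token 5: backref(off=2, len=3) (overlapping!). Copied 'BDB' from pos 5. Output: "GBDBDBDBDB"
Token 6: backref(off=2, len=4) (overlapping!). Copied 'DBDB' from pos 8. Output: "GBDBDBDBDBDBDB"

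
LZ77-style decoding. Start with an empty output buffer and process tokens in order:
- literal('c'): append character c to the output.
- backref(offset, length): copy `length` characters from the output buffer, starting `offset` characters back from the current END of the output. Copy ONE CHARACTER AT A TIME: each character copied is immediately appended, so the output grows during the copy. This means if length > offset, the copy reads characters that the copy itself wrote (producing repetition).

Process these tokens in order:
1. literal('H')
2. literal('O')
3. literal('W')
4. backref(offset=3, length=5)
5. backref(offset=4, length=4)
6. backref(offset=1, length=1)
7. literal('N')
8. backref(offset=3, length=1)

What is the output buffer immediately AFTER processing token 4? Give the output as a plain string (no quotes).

Token 1: literal('H'). Output: "H"
Token 2: literal('O'). Output: "HO"
Token 3: literal('W'). Output: "HOW"
Token 4: backref(off=3, len=5) (overlapping!). Copied 'HOWHO' from pos 0. Output: "HOWHOWHO"

Answer: HOWHOWHO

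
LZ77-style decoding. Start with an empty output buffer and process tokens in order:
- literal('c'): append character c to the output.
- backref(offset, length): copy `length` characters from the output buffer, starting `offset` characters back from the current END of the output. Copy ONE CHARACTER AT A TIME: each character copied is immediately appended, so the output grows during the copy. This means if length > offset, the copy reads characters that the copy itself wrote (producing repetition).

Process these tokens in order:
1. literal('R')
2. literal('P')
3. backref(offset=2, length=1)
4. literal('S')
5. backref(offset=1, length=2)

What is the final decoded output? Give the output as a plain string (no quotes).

Token 1: literal('R'). Output: "R"
Token 2: literal('P'). Output: "RP"
Token 3: backref(off=2, len=1). Copied 'R' from pos 0. Output: "RPR"
Token 4: literal('S'). Output: "RPRS"
Token 5: backref(off=1, len=2) (overlapping!). Copied 'SS' from pos 3. Output: "RPRSSS"

Answer: RPRSSS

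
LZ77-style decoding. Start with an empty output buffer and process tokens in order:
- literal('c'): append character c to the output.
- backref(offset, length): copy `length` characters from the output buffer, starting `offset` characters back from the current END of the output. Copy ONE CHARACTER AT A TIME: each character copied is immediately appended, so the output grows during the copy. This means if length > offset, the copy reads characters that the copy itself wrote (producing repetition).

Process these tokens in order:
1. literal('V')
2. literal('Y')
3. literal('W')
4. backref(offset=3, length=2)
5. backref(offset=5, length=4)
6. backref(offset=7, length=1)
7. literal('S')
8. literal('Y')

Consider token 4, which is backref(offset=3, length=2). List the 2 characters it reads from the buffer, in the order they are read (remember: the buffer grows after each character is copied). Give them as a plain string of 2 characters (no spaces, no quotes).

Answer: VY

Derivation:
Token 1: literal('V'). Output: "V"
Token 2: literal('Y'). Output: "VY"
Token 3: literal('W'). Output: "VYW"
Token 4: backref(off=3, len=2). Buffer before: "VYW" (len 3)
  byte 1: read out[0]='V', append. Buffer now: "VYWV"
  byte 2: read out[1]='Y', append. Buffer now: "VYWVY"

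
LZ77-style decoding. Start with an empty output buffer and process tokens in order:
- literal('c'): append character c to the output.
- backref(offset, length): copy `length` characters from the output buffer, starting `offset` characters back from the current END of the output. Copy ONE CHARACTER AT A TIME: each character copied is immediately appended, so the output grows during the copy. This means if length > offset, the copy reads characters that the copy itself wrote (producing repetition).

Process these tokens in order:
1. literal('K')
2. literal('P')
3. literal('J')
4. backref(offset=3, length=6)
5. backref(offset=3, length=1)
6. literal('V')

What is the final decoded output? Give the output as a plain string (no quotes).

Answer: KPJKPJKPJKV

Derivation:
Token 1: literal('K'). Output: "K"
Token 2: literal('P'). Output: "KP"
Token 3: literal('J'). Output: "KPJ"
Token 4: backref(off=3, len=6) (overlapping!). Copied 'KPJKPJ' from pos 0. Output: "KPJKPJKPJ"
Token 5: backref(off=3, len=1). Copied 'K' from pos 6. Output: "KPJKPJKPJK"
Token 6: literal('V'). Output: "KPJKPJKPJKV"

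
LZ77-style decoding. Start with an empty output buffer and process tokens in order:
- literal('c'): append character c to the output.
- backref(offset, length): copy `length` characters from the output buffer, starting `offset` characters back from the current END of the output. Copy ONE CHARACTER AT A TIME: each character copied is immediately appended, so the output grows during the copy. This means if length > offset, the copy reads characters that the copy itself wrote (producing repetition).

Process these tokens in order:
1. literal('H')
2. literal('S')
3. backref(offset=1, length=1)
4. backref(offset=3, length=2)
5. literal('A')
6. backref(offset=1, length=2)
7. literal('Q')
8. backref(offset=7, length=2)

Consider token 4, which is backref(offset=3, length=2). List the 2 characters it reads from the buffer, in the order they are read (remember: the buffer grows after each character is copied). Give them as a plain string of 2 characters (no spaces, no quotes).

Token 1: literal('H'). Output: "H"
Token 2: literal('S'). Output: "HS"
Token 3: backref(off=1, len=1). Copied 'S' from pos 1. Output: "HSS"
Token 4: backref(off=3, len=2). Buffer before: "HSS" (len 3)
  byte 1: read out[0]='H', append. Buffer now: "HSSH"
  byte 2: read out[1]='S', append. Buffer now: "HSSHS"

Answer: HS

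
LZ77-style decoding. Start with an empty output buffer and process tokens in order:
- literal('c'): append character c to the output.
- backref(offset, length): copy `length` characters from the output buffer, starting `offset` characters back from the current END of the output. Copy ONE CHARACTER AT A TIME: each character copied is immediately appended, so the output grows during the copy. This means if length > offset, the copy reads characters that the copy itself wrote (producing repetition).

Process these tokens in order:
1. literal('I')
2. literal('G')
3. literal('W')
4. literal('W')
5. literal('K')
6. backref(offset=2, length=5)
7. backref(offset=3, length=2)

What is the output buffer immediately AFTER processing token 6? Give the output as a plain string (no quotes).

Token 1: literal('I'). Output: "I"
Token 2: literal('G'). Output: "IG"
Token 3: literal('W'). Output: "IGW"
Token 4: literal('W'). Output: "IGWW"
Token 5: literal('K'). Output: "IGWWK"
Token 6: backref(off=2, len=5) (overlapping!). Copied 'WKWKW' from pos 3. Output: "IGWWKWKWKW"

Answer: IGWWKWKWKW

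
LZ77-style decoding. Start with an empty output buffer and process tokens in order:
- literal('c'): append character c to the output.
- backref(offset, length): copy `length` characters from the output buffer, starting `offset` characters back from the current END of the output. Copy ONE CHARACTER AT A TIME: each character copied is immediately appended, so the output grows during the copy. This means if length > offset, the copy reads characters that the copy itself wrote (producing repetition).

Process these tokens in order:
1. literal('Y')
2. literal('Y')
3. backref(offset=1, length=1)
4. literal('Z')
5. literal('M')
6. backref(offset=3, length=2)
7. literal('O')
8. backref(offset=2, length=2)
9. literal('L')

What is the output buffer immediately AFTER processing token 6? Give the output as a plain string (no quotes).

Token 1: literal('Y'). Output: "Y"
Token 2: literal('Y'). Output: "YY"
Token 3: backref(off=1, len=1). Copied 'Y' from pos 1. Output: "YYY"
Token 4: literal('Z'). Output: "YYYZ"
Token 5: literal('M'). Output: "YYYZM"
Token 6: backref(off=3, len=2). Copied 'YZ' from pos 2. Output: "YYYZMYZ"

Answer: YYYZMYZ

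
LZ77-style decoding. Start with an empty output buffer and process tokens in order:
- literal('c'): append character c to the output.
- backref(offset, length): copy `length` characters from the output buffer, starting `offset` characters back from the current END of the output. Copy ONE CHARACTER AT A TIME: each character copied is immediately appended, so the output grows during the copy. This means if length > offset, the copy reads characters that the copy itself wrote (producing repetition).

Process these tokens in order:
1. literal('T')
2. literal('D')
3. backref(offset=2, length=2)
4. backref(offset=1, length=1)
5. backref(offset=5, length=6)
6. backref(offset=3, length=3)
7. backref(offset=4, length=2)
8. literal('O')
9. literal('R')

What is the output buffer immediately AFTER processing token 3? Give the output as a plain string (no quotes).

Answer: TDTD

Derivation:
Token 1: literal('T'). Output: "T"
Token 2: literal('D'). Output: "TD"
Token 3: backref(off=2, len=2). Copied 'TD' from pos 0. Output: "TDTD"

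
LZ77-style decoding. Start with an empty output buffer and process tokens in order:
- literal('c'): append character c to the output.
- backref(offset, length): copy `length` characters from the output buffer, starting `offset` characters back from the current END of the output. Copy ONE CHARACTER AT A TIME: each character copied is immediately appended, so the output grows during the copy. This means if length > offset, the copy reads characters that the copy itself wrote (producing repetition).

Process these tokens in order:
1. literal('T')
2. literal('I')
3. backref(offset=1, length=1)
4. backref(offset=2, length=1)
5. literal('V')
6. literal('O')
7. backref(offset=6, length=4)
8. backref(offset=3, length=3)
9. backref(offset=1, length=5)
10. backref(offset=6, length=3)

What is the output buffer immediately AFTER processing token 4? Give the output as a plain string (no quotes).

Answer: TIII

Derivation:
Token 1: literal('T'). Output: "T"
Token 2: literal('I'). Output: "TI"
Token 3: backref(off=1, len=1). Copied 'I' from pos 1. Output: "TII"
Token 4: backref(off=2, len=1). Copied 'I' from pos 1. Output: "TIII"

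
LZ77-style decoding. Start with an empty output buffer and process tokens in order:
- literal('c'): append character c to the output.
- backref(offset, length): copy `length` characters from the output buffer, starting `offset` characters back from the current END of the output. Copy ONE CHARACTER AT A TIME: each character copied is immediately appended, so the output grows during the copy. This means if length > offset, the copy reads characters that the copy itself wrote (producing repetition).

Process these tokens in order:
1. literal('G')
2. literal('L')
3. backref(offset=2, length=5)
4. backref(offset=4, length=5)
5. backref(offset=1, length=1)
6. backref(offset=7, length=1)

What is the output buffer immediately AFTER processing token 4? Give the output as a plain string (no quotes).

Token 1: literal('G'). Output: "G"
Token 2: literal('L'). Output: "GL"
Token 3: backref(off=2, len=5) (overlapping!). Copied 'GLGLG' from pos 0. Output: "GLGLGLG"
Token 4: backref(off=4, len=5) (overlapping!). Copied 'LGLGL' from pos 3. Output: "GLGLGLGLGLGL"

Answer: GLGLGLGLGLGL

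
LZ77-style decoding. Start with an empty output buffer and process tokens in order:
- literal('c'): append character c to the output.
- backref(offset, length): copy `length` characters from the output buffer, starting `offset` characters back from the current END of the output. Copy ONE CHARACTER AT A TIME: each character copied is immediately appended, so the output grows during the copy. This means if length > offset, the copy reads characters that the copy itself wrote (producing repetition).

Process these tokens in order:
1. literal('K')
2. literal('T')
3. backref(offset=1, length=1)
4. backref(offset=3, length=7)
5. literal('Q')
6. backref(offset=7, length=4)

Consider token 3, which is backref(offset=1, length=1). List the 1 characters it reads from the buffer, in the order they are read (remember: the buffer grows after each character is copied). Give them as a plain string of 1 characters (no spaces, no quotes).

Token 1: literal('K'). Output: "K"
Token 2: literal('T'). Output: "KT"
Token 3: backref(off=1, len=1). Buffer before: "KT" (len 2)
  byte 1: read out[1]='T', append. Buffer now: "KTT"

Answer: T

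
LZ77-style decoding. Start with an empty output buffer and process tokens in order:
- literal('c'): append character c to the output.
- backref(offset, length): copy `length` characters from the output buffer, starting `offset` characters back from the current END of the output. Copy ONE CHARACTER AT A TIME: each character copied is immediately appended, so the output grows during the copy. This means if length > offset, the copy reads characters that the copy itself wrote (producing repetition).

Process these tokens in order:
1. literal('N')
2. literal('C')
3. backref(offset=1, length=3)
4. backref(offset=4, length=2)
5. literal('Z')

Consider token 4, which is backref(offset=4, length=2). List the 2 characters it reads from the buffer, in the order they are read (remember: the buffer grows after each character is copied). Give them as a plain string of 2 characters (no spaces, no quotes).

Token 1: literal('N'). Output: "N"
Token 2: literal('C'). Output: "NC"
Token 3: backref(off=1, len=3) (overlapping!). Copied 'CCC' from pos 1. Output: "NCCCC"
Token 4: backref(off=4, len=2). Buffer before: "NCCCC" (len 5)
  byte 1: read out[1]='C', append. Buffer now: "NCCCCC"
  byte 2: read out[2]='C', append. Buffer now: "NCCCCCC"

Answer: CC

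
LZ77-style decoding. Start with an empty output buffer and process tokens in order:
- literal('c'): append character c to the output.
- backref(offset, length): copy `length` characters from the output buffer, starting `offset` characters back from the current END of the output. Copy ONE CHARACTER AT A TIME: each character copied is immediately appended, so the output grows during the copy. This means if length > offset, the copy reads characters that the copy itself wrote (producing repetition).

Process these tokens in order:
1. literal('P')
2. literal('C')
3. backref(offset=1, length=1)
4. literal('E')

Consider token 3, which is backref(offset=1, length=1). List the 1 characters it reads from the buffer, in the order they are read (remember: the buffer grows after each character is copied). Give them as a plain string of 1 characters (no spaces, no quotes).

Answer: C

Derivation:
Token 1: literal('P'). Output: "P"
Token 2: literal('C'). Output: "PC"
Token 3: backref(off=1, len=1). Buffer before: "PC" (len 2)
  byte 1: read out[1]='C', append. Buffer now: "PCC"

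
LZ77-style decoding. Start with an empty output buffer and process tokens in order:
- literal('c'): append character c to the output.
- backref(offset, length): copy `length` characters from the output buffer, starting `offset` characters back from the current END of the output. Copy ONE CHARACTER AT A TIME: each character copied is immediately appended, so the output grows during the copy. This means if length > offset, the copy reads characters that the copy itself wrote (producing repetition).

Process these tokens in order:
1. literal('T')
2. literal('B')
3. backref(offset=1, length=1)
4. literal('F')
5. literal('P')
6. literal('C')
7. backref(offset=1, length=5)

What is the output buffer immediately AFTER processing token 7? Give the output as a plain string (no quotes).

Token 1: literal('T'). Output: "T"
Token 2: literal('B'). Output: "TB"
Token 3: backref(off=1, len=1). Copied 'B' from pos 1. Output: "TBB"
Token 4: literal('F'). Output: "TBBF"
Token 5: literal('P'). Output: "TBBFP"
Token 6: literal('C'). Output: "TBBFPC"
Token 7: backref(off=1, len=5) (overlapping!). Copied 'CCCCC' from pos 5. Output: "TBBFPCCCCCC"

Answer: TBBFPCCCCCC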